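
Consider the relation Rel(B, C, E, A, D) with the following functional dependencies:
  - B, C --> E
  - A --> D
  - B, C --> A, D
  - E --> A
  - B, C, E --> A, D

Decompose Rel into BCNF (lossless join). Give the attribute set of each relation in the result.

Candidate key of the original relation: {B, C}.
Within {A, B, C, D, E}: {A}⁺ ∩ {A, B, C, D, E} = {A, D}, not the whole set, so A --> D violates BCNF; decompose into {A, D} and {A, B, C, E}.
{A, D} is in BCNF.
Within {A, B, C, E}: {E}⁺ ∩ {A, B, C, E} = {A, E}, not the whole set, so E --> A violates BCNF; decompose into {A, E} and {B, C, E}.
{A, E} is in BCNF.
{B, C, E} is in BCNF.

{A, D}; {A, E}; {B, C, E}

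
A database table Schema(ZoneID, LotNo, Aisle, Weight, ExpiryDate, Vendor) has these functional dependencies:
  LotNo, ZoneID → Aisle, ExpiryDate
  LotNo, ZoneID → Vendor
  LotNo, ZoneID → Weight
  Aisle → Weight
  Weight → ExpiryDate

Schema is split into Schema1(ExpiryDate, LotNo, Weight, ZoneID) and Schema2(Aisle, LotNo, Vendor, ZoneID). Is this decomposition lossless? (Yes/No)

Schema1 ∩ Schema2 = {LotNo, ZoneID}; its closure under F is {Aisle, ExpiryDate, LotNo, Vendor, Weight, ZoneID}.
This includes all of Schema1, so the common attributes are a superkey of Schema1 — the join is lossless.

Yes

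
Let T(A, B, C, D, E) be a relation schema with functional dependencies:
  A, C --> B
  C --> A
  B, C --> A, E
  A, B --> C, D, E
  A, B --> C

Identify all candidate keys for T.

{C}⁺ = {A, B, C, D, E}, which is every attribute, so {C} is a candidate key.
{A, B}⁺ = {A, B, C, D, E}, which is every attribute, so {A, B} is a candidate key.
These are minimal and exhaustive — every other superkey contains one of them.

{A, B}, {C}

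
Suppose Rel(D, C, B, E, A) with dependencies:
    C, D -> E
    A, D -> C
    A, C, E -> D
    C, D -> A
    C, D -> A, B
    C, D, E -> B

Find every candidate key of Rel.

{A, D}⁺ = {A, B, C, D, E}, which is every attribute, so {A, D} is a candidate key.
{C, D}⁺ = {A, B, C, D, E}, which is every attribute, so {C, D} is a candidate key.
{A, C, E}⁺ = {A, B, C, D, E}, which is every attribute, so {A, C, E} is a candidate key.
No proper subset of any of these is a key, and no other minimal superkey exists.

{A, C, E}, {A, D}, {C, D}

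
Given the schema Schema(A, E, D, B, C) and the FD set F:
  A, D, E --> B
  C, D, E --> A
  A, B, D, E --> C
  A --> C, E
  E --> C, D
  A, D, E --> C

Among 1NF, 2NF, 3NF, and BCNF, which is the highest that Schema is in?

BCNF

Candidate keys: {A}, {E}. Prime attributes: {A, E}.
Each dependency's left side is a superkey — BCNF holds.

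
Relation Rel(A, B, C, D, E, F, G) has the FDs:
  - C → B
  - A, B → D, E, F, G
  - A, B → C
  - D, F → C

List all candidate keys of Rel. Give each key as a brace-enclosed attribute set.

{A, B}, {A, C}, {A, D, F}

No FD produces {A}, so it must be in every candidate key.
{A, B}⁺ = {A, B, C, D, E, F, G}, which is every attribute, so {A, B} is a candidate key.
{A, C}⁺ = {A, B, C, D, E, F, G}, which is every attribute, so {A, C} is a candidate key.
{A, D, F}⁺ = {A, B, C, D, E, F, G}, which is every attribute, so {A, D, F} is a candidate key.
Any other superkey properly contains one of these, so there are no further candidate keys.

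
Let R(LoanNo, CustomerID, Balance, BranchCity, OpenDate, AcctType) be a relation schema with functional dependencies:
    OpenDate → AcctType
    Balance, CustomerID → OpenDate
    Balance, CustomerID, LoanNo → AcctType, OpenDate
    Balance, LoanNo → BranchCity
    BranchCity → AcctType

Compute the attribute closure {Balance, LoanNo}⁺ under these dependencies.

{AcctType, Balance, BranchCity, LoanNo}

Start with {Balance, LoanNo}.
Balance, LoanNo → BranchCity applies; add {BranchCity} → now {Balance, BranchCity, LoanNo}.
BranchCity → AcctType applies; add {AcctType} → now {AcctType, Balance, BranchCity, LoanNo}.
No further FD applies.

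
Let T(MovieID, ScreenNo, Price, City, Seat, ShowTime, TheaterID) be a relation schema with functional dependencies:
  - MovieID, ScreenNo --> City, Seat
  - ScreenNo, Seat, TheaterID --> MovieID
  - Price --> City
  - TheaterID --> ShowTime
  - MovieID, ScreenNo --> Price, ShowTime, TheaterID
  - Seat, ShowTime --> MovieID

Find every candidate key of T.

{MovieID, ScreenNo}, {ScreenNo, Seat, ShowTime}, {ScreenNo, Seat, TheaterID}

No FD produces {ScreenNo}, so it must be in every candidate key.
{MovieID, ScreenNo} is a candidate key since {MovieID, ScreenNo}⁺ = {City, MovieID, Price, ScreenNo, Seat, ShowTime, TheaterID} covers every attribute.
{ScreenNo, Seat, ShowTime} is a candidate key since {ScreenNo, Seat, ShowTime}⁺ = {City, MovieID, Price, ScreenNo, Seat, ShowTime, TheaterID} covers every attribute.
{ScreenNo, Seat, TheaterID} is a candidate key since {ScreenNo, Seat, TheaterID}⁺ = {City, MovieID, Price, ScreenNo, Seat, ShowTime, TheaterID} covers every attribute.
These are minimal and exhaustive — every other superkey contains one of them.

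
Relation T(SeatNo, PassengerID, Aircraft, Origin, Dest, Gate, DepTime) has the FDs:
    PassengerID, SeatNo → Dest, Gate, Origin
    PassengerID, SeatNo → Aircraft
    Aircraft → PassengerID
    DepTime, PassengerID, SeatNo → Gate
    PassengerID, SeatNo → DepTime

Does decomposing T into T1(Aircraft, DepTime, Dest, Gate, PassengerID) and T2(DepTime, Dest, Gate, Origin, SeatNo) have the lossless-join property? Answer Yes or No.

T1 ∩ T2 = {DepTime, Dest, Gate}; its closure under F is {DepTime, Dest, Gate}.
The closure covers neither T1 nor T2 entirely; the join is not lossless.

No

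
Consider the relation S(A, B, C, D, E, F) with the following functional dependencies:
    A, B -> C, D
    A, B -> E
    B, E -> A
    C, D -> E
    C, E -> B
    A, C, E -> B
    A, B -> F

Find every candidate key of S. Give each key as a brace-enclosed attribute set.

{A, B}, {B, E}, {C, D}, {C, E}

{A, B}⁺ = {A, B, C, D, E, F}, which is every attribute, so {A, B} is a candidate key.
{B, E}⁺ = {A, B, C, D, E, F}, which is every attribute, so {B, E} is a candidate key.
{C, D}⁺ = {A, B, C, D, E, F}, which is every attribute, so {C, D} is a candidate key.
{C, E}⁺ = {A, B, C, D, E, F}, which is every attribute, so {C, E} is a candidate key.
These are minimal and exhaustive — every other superkey contains one of them.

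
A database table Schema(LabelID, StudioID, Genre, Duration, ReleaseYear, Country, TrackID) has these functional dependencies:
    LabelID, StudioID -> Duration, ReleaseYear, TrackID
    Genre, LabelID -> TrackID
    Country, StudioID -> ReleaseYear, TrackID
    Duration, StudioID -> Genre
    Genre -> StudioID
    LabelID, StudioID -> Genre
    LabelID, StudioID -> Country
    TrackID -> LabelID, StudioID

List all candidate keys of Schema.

{Country, Genre}, {Country, StudioID}, {Genre, LabelID}, {LabelID, StudioID}, {TrackID}

{TrackID} is a candidate key since {TrackID}⁺ = {Country, Duration, Genre, LabelID, ReleaseYear, StudioID, TrackID} covers every attribute.
{Country, Genre} is a candidate key since {Country, Genre}⁺ = {Country, Duration, Genre, LabelID, ReleaseYear, StudioID, TrackID} covers every attribute.
{Country, StudioID} is a candidate key since {Country, StudioID}⁺ = {Country, Duration, Genre, LabelID, ReleaseYear, StudioID, TrackID} covers every attribute.
{Genre, LabelID} is a candidate key since {Genre, LabelID}⁺ = {Country, Duration, Genre, LabelID, ReleaseYear, StudioID, TrackID} covers every attribute.
{LabelID, StudioID} is a candidate key since {LabelID, StudioID}⁺ = {Country, Duration, Genre, LabelID, ReleaseYear, StudioID, TrackID} covers every attribute.
These are minimal and exhaustive — every other superkey contains one of them.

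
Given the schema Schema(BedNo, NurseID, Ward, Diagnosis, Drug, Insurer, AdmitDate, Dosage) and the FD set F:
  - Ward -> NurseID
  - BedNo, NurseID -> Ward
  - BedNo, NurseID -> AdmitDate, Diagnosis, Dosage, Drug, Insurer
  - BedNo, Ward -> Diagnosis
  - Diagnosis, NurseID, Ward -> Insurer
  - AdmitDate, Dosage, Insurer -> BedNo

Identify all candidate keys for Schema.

{AdmitDate, Diagnosis, Dosage, Ward}, {AdmitDate, Dosage, Insurer, NurseID}, {AdmitDate, Dosage, Insurer, Ward}, {BedNo, NurseID}, {BedNo, Ward}

{BedNo, NurseID}⁺ = {AdmitDate, BedNo, Diagnosis, Dosage, Drug, Insurer, NurseID, Ward} — all of the relation — so {BedNo, NurseID} is a candidate key.
{BedNo, Ward}⁺ = {AdmitDate, BedNo, Diagnosis, Dosage, Drug, Insurer, NurseID, Ward} — all of the relation — so {BedNo, Ward} is a candidate key.
{AdmitDate, Diagnosis, Dosage, Ward}⁺ = {AdmitDate, BedNo, Diagnosis, Dosage, Drug, Insurer, NurseID, Ward} — all of the relation — so {AdmitDate, Diagnosis, Dosage, Ward} is a candidate key.
{AdmitDate, Dosage, Insurer, NurseID}⁺ = {AdmitDate, BedNo, Diagnosis, Dosage, Drug, Insurer, NurseID, Ward} — all of the relation — so {AdmitDate, Dosage, Insurer, NurseID} is a candidate key.
{AdmitDate, Dosage, Insurer, Ward}⁺ = {AdmitDate, BedNo, Diagnosis, Dosage, Drug, Insurer, NurseID, Ward} — all of the relation — so {AdmitDate, Dosage, Insurer, Ward} is a candidate key.
No proper subset of any of these is a key, and no other minimal superkey exists.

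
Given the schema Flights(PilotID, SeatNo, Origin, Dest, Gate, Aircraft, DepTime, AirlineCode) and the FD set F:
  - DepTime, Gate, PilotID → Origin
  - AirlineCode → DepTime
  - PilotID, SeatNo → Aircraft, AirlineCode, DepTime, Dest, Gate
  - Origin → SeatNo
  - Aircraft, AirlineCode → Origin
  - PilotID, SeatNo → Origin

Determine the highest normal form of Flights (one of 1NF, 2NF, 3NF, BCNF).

3NF

Candidate keys: {Aircraft, AirlineCode, PilotID}, {AirlineCode, Gate, PilotID}, {DepTime, Gate, PilotID}, {Origin, PilotID}, {PilotID, SeatNo}. Prime attributes: {Aircraft, AirlineCode, DepTime, Gate, Origin, PilotID, SeatNo}.
For AirlineCode → DepTime we have {AirlineCode}⁺ = {AirlineCode, DepTime}; {AirlineCode} is not a superkey, so BCNF fails.
Since {DepTime} ⊆ prime attributes and every other non-superkey FD also has a prime right side, the schema is in 3NF.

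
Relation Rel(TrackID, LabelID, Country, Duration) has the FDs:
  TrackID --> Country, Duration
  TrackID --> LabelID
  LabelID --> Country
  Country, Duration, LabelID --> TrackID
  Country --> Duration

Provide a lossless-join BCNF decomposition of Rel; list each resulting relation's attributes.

{Country, Duration}; {Country, LabelID, TrackID}

Candidate keys of the original relation: {LabelID}, {TrackID}.
{Country, Duration, LabelID, TrackID}: {Country} determines {Country, Duration} here but is not a superkey — split on Country --> Duration, giving {Country, Duration} and {Country, LabelID, TrackID}.
{Country, Duration}: every determinant is a superkey — BCNF.
{Country, LabelID, TrackID}: every determinant is a superkey — BCNF.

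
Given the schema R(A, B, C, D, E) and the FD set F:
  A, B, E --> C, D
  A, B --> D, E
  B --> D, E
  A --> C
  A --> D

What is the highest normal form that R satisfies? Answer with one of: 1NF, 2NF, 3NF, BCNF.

Candidate key: {A, B}. Prime attributes: {A, B}.
B --> D, E: {B}⁺ = {B, D, E}, which is not all of the attributes, so the left side is not a superkey — BCNF is violated.
B --> D, E determines the non-prime attributes {D, E} from a non-superkey — 3NF is violated.
{A} is a proper subset of the key {A, B}, and {A}⁺ contains the non-prime attributes {C, D} — a partial dependency, so 2NF is violated.

1NF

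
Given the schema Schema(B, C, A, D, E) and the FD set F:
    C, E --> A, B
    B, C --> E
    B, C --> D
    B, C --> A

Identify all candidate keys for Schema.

{B, C}, {C, E}

{C} never appears on the right of any FD, so every key must include it.
{B, C} is a candidate key since {B, C}⁺ = {A, B, C, D, E} covers every attribute.
{C, E} is a candidate key since {C, E}⁺ = {A, B, C, D, E} covers every attribute.
These are minimal and exhaustive — every other superkey contains one of them.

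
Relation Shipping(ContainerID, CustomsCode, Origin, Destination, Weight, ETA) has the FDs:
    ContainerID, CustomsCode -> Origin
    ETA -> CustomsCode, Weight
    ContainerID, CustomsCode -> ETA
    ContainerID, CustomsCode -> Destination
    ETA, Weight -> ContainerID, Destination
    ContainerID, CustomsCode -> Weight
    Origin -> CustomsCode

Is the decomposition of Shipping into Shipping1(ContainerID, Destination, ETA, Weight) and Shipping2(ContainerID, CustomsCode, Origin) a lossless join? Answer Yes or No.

The shared attributes are {ContainerID} and {ContainerID}⁺ = {ContainerID}.
Shipping1 ⊄ {ContainerID} and Shipping2 ⊄ {ContainerID}, so the split is lossy.

No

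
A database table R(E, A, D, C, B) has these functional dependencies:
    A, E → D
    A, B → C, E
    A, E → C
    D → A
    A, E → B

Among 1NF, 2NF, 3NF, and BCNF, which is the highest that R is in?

3NF

Candidate keys: {A, B}, {A, E}, {B, D}, {D, E}. Prime attributes: {A, B, D, E}.
D → A: {D}⁺ = {A, D}, which is not all of the attributes, so the left side is not a superkey — BCNF is violated.
Since {A} ⊆ prime attributes and every other non-superkey FD also has a prime right side, the schema is in 3NF.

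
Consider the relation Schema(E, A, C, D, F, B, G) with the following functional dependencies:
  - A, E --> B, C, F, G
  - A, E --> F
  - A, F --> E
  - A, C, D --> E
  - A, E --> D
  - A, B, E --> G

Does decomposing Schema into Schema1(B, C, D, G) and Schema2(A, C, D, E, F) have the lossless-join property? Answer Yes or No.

Schema1 ∩ Schema2 = {C, D}; its closure under F is {C, D}.
The closure covers neither Schema1 nor Schema2 entirely; the join is not lossless.

No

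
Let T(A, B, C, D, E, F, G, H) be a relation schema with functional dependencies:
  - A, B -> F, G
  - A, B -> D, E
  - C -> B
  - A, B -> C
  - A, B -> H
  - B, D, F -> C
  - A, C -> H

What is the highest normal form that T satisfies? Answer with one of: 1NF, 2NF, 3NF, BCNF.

3NF

Candidate keys: {A, B}, {A, C}. Prime attributes: {A, B, C}.
C -> B: {C}⁺ = {B, C}, which is not all of the attributes, so the left side is not a superkey — BCNF is violated.
Since {B} ⊆ prime attributes and every other non-superkey FD also has a prime right side, the schema is in 3NF.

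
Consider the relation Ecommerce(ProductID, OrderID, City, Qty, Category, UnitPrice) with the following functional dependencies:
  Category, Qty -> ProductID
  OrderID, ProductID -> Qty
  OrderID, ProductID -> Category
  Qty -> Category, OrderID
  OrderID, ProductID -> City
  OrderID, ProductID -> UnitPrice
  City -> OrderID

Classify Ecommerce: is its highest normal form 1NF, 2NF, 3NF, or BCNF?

Candidate keys: {City, ProductID}, {OrderID, ProductID}, {Qty}. Prime attributes: {City, OrderID, ProductID, Qty}.
City -> OrderID: {City}⁺ = {City, OrderID}, which is not all of the attributes, so the left side is not a superkey — BCNF is violated.
But every attribute on its right side ({OrderID}) is prime, and the same holds for every other non-superkey FD, so 3NF still holds.

3NF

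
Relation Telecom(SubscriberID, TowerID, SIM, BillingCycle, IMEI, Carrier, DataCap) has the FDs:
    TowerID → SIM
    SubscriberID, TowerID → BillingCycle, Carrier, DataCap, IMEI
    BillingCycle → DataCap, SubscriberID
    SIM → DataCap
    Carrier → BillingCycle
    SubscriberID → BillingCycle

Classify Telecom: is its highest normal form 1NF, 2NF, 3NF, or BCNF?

Candidate keys: {BillingCycle, TowerID}, {Carrier, TowerID}, {SubscriberID, TowerID}. Prime attributes: {BillingCycle, Carrier, SubscriberID, TowerID}.
TowerID → SIM: {TowerID}⁺ = {DataCap, SIM, TowerID}, which is not all of the attributes, so the left side is not a superkey — BCNF is violated.
Because {SIM} is non-prime and the left side of TowerID → SIM is not a superkey, the relation is not in 3NF.
Since {BillingCycle} ⊂ {BillingCycle, TowerID} and {BillingCycle}⁺ ⊇ {DataCap} with {DataCap} non-prime, there is a partial dependency; 2NF fails.

1NF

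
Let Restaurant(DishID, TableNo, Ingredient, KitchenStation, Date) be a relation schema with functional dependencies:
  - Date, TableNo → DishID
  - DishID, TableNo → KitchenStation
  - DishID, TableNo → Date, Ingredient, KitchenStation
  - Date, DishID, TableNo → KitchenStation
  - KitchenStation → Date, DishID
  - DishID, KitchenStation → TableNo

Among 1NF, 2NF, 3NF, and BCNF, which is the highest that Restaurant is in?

BCNF

Candidate keys: {Date, TableNo}, {DishID, TableNo}, {KitchenStation}. Prime attributes: {Date, DishID, KitchenStation, TableNo}.
The left-hand side of every FD is a superkey, so BCNF is satisfied.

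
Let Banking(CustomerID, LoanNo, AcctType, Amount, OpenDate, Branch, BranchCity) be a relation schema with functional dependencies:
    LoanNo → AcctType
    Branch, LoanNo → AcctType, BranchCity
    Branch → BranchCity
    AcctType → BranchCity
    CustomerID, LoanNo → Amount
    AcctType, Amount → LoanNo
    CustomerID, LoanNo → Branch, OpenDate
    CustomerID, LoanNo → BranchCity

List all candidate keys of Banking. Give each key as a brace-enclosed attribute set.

{AcctType, Amount, CustomerID}, {CustomerID, LoanNo}

No FD produces {CustomerID}, so it must be in every candidate key.
Closure of {CustomerID, LoanNo} is {AcctType, Amount, Branch, BranchCity, CustomerID, LoanNo, OpenDate}, the whole schema; {CustomerID, LoanNo} is a candidate key.
Closure of {AcctType, Amount, CustomerID} is {AcctType, Amount, Branch, BranchCity, CustomerID, LoanNo, OpenDate}, the whole schema; {AcctType, Amount, CustomerID} is a candidate key.
No proper subset of any of these is a key, and no other minimal superkey exists.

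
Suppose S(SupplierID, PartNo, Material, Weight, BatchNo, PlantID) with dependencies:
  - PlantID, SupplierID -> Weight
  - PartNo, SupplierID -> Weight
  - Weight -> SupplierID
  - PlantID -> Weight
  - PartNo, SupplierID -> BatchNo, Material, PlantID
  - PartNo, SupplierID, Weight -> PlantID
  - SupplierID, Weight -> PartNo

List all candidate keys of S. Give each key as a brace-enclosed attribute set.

Closure of {PlantID} is {BatchNo, Material, PartNo, PlantID, SupplierID, Weight}, the whole schema; {PlantID} is a candidate key.
Closure of {Weight} is {BatchNo, Material, PartNo, PlantID, SupplierID, Weight}, the whole schema; {Weight} is a candidate key.
Closure of {PartNo, SupplierID} is {BatchNo, Material, PartNo, PlantID, SupplierID, Weight}, the whole schema; {PartNo, SupplierID} is a candidate key.
These are minimal and exhaustive — every other superkey contains one of them.

{PartNo, SupplierID}, {PlantID}, {Weight}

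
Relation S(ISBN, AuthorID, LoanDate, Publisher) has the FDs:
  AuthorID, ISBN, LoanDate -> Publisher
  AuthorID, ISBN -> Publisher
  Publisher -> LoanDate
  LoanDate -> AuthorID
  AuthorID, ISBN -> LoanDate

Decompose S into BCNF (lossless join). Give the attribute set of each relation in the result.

Candidate keys of the original relation: {AuthorID, ISBN}, {ISBN, LoanDate}, {ISBN, Publisher}.
Within {AuthorID, ISBN, LoanDate, Publisher}: {Publisher}⁺ ∩ {AuthorID, ISBN, LoanDate, Publisher} = {AuthorID, LoanDate, Publisher}, not the whole set, so Publisher -> AuthorID, LoanDate violates BCNF; decompose into {AuthorID, LoanDate, Publisher} and {ISBN, Publisher}.
Within {AuthorID, LoanDate, Publisher}: {LoanDate}⁺ ∩ {AuthorID, LoanDate, Publisher} = {AuthorID, LoanDate}, not the whole set, so LoanDate -> AuthorID violates BCNF; decompose into {AuthorID, LoanDate} and {LoanDate, Publisher}.
{AuthorID, LoanDate} has no BCNF violation.
{LoanDate, Publisher} has no BCNF violation.
{ISBN, Publisher} has no BCNF violation.

{AuthorID, LoanDate}; {ISBN, Publisher}; {LoanDate, Publisher}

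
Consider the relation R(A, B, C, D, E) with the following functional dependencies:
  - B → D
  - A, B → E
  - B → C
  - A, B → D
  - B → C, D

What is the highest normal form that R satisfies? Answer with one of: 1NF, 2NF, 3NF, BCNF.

Candidate key: {A, B}. Prime attributes: {A, B}.
B → D: {B}⁺ = {B, C, D}, which is not all of the attributes, so the left side is not a superkey — BCNF is violated.
B → D determines the non-prime attribute {D} from a non-superkey — 3NF is violated.
Since {B} ⊂ {A, B} and {B}⁺ ⊇ {C, D} with {C, D} non-prime, there is a partial dependency; 2NF fails.

1NF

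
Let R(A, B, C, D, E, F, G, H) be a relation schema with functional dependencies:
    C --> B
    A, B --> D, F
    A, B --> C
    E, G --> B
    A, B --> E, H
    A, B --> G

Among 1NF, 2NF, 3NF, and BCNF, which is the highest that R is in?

Candidate keys: {A, B}, {A, C}, {A, E, G}. Prime attributes: {A, B, C, E, G}.
For C --> B we have {C}⁺ = {B, C}; {C} is not a superkey, so BCNF fails.
Since {B} ⊆ prime attributes and every other non-superkey FD also has a prime right side, the schema is in 3NF.

3NF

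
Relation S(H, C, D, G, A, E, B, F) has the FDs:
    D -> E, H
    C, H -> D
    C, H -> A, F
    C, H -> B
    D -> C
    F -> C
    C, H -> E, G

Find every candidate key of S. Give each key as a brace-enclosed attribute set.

{C, H}, {D}, {F, H}

{D} is a candidate key since {D}⁺ = {A, B, C, D, E, F, G, H} covers every attribute.
{C, H} is a candidate key since {C, H}⁺ = {A, B, C, D, E, F, G, H} covers every attribute.
{F, H} is a candidate key since {F, H}⁺ = {A, B, C, D, E, F, G, H} covers every attribute.
Any other superkey properly contains one of these, so there are no further candidate keys.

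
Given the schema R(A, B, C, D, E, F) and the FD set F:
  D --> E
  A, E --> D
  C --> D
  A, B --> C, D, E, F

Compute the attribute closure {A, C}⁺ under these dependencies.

{A, C, D, E}

Start with {A, C}.
C --> D applies; add {D} → now {A, C, D}.
D --> E applies; add {E} → now {A, C, D, E}.
No further FD applies.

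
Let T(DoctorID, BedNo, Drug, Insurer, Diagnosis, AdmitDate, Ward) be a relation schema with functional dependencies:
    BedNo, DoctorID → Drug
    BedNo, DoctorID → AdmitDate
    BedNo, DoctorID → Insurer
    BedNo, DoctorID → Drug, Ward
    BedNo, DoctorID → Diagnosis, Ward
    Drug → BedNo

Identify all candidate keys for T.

No FD produces {DoctorID}, so it must be in every candidate key.
{BedNo, DoctorID} is a candidate key since {BedNo, DoctorID}⁺ = {AdmitDate, BedNo, Diagnosis, DoctorID, Drug, Insurer, Ward} covers every attribute.
{DoctorID, Drug} is a candidate key since {DoctorID, Drug}⁺ = {AdmitDate, BedNo, Diagnosis, DoctorID, Drug, Insurer, Ward} covers every attribute.
These are minimal and exhaustive — every other superkey contains one of them.

{BedNo, DoctorID}, {DoctorID, Drug}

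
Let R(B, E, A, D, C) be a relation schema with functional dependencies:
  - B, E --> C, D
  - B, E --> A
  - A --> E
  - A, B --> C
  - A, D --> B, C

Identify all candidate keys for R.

{A, B}, {A, D}, {B, E}

{A, B}⁺ = {A, B, C, D, E}, which is every attribute, so {A, B} is a candidate key.
{A, D}⁺ = {A, B, C, D, E}, which is every attribute, so {A, D} is a candidate key.
{B, E}⁺ = {A, B, C, D, E}, which is every attribute, so {B, E} is a candidate key.
These are minimal and exhaustive — every other superkey contains one of them.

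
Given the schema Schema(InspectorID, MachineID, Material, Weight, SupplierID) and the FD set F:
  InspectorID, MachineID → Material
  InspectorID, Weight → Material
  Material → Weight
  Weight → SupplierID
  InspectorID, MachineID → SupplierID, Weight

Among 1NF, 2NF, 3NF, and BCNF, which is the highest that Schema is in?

Candidate key: {InspectorID, MachineID}. Prime attributes: {InspectorID, MachineID}.
For InspectorID, Weight → Material we have {InspectorID, Weight}⁺ = {InspectorID, Material, SupplierID, Weight}; {InspectorID, Weight} is not a superkey, so BCNF fails.
InspectorID, Weight → Material has non-prime {Material} on the right and a non-superkey on the left, so 3NF fails.
Checking every proper subset of each key, none determines a non-prime attribute — 2NF is satisfied.

2NF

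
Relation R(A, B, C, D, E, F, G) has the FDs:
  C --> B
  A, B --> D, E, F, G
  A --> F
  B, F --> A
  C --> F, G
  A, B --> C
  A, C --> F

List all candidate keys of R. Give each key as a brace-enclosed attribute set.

{A, B}, {B, F}, {C}

Closure of {C} is {A, B, C, D, E, F, G}, the whole schema; {C} is a candidate key.
Closure of {A, B} is {A, B, C, D, E, F, G}, the whole schema; {A, B} is a candidate key.
Closure of {B, F} is {A, B, C, D, E, F, G}, the whole schema; {B, F} is a candidate key.
No proper subset of any of these is a key, and no other minimal superkey exists.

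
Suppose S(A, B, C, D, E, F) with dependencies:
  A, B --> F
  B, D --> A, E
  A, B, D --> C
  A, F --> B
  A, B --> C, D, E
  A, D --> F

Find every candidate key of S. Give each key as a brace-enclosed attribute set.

{A, B}⁺ = {A, B, C, D, E, F}, which is every attribute, so {A, B} is a candidate key.
{A, D}⁺ = {A, B, C, D, E, F}, which is every attribute, so {A, D} is a candidate key.
{A, F}⁺ = {A, B, C, D, E, F}, which is every attribute, so {A, F} is a candidate key.
{B, D}⁺ = {A, B, C, D, E, F}, which is every attribute, so {B, D} is a candidate key.
These are minimal and exhaustive — every other superkey contains one of them.

{A, B}, {A, D}, {A, F}, {B, D}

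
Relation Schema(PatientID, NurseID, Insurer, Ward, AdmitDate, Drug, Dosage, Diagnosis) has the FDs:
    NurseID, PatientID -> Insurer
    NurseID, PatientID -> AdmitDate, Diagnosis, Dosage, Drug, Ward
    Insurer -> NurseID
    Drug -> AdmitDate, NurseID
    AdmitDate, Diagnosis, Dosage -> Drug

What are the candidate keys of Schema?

{AdmitDate, Diagnosis, Dosage, PatientID}, {Drug, PatientID}, {Insurer, PatientID}, {NurseID, PatientID}

Attributes never on any right-hand side: {PatientID} — every candidate key must contain it.
{Drug, PatientID}⁺ = {AdmitDate, Diagnosis, Dosage, Drug, Insurer, NurseID, PatientID, Ward}, which is every attribute, so {Drug, PatientID} is a candidate key.
{Insurer, PatientID}⁺ = {AdmitDate, Diagnosis, Dosage, Drug, Insurer, NurseID, PatientID, Ward}, which is every attribute, so {Insurer, PatientID} is a candidate key.
{NurseID, PatientID}⁺ = {AdmitDate, Diagnosis, Dosage, Drug, Insurer, NurseID, PatientID, Ward}, which is every attribute, so {NurseID, PatientID} is a candidate key.
{AdmitDate, Diagnosis, Dosage, PatientID}⁺ = {AdmitDate, Diagnosis, Dosage, Drug, Insurer, NurseID, PatientID, Ward}, which is every attribute, so {AdmitDate, Diagnosis, Dosage, PatientID} is a candidate key.
Any other superkey properly contains one of these, so there are no further candidate keys.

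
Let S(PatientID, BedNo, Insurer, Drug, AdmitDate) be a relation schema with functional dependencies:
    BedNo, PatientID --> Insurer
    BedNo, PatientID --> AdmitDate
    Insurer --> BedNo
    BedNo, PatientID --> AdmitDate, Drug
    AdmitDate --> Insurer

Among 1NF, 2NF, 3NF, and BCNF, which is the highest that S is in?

3NF

Candidate keys: {AdmitDate, PatientID}, {BedNo, PatientID}, {Insurer, PatientID}. Prime attributes: {AdmitDate, BedNo, Insurer, PatientID}.
Insurer --> BedNo: {Insurer}⁺ = {BedNo, Insurer}, which is not all of the attributes, so the left side is not a superkey — BCNF is violated.
But every attribute on its right side ({BedNo}) is prime, and the same holds for every other non-superkey FD, so 3NF still holds.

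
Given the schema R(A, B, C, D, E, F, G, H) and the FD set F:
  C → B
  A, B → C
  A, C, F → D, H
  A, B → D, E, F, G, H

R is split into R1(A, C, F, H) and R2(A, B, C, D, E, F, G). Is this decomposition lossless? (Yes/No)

Common attributes: {A, C, F}; their closure is {A, B, C, D, E, F, G, H}.
This includes all of R1, so the common attributes are a superkey of R1 — the join is lossless.

Yes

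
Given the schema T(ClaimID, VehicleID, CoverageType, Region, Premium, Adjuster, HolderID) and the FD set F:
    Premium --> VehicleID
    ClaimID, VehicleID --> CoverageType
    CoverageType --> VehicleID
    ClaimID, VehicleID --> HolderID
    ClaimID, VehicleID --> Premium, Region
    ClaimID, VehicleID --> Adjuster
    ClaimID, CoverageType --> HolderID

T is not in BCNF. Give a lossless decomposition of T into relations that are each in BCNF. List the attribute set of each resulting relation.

Candidate keys of the original relation: {ClaimID, CoverageType}, {ClaimID, Premium}, {ClaimID, VehicleID}.
Within {Adjuster, ClaimID, CoverageType, HolderID, Premium, Region, VehicleID}: {Premium}⁺ ∩ {Adjuster, ClaimID, CoverageType, HolderID, Premium, Region, VehicleID} = {Premium, VehicleID}, not the whole set, so Premium --> VehicleID violates BCNF; decompose into {Premium, VehicleID} and {Adjuster, ClaimID, CoverageType, HolderID, Premium, Region}.
{Premium, VehicleID} has no BCNF violation.
{Adjuster, ClaimID, CoverageType, HolderID, Premium, Region} has no BCNF violation.

{Adjuster, ClaimID, CoverageType, HolderID, Premium, Region}; {Premium, VehicleID}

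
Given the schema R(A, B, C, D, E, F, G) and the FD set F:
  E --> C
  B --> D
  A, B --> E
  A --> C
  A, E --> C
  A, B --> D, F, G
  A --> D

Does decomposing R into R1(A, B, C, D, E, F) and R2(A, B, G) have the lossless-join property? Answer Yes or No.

Yes

Common attributes: {A, B}; their closure is {A, B, C, D, E, F, G}.
Since R1 ⊆ {A, B, C, D, E, F, G}, the intersection is a superkey of R1; the decomposition is lossless.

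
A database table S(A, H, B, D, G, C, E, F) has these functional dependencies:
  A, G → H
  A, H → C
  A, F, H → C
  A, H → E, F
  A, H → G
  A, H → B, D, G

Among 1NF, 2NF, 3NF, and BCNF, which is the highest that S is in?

BCNF

Candidate keys: {A, G}, {A, H}. Prime attributes: {A, G, H}.
The left-hand side of every FD is a superkey, so BCNF is satisfied.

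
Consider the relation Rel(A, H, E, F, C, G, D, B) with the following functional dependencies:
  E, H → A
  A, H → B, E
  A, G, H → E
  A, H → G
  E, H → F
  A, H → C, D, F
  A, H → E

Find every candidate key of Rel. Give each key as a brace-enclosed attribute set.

{H} never appears on the right of any FD, so every key must include it.
Closure of {A, H} is {A, B, C, D, E, F, G, H}, the whole schema; {A, H} is a candidate key.
Closure of {E, H} is {A, B, C, D, E, F, G, H}, the whole schema; {E, H} is a candidate key.
These are minimal and exhaustive — every other superkey contains one of them.

{A, H}, {E, H}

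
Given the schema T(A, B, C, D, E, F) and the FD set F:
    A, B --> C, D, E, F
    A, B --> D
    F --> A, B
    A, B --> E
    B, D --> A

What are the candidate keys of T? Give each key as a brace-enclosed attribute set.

{A, B}, {B, D}, {F}

Closure of {F} is {A, B, C, D, E, F}, the whole schema; {F} is a candidate key.
Closure of {A, B} is {A, B, C, D, E, F}, the whole schema; {A, B} is a candidate key.
Closure of {B, D} is {A, B, C, D, E, F}, the whole schema; {B, D} is a candidate key.
Any other superkey properly contains one of these, so there are no further candidate keys.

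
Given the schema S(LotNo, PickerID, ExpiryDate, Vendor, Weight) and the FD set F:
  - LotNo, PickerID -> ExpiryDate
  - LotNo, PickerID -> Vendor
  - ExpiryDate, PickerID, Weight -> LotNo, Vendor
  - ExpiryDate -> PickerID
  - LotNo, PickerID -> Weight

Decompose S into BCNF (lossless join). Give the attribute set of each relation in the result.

{ExpiryDate, LotNo, Vendor, Weight}; {ExpiryDate, PickerID}

Candidate keys of the original relation: {ExpiryDate, LotNo}, {ExpiryDate, Weight}, {LotNo, PickerID}.
Within {ExpiryDate, LotNo, PickerID, Vendor, Weight}: {ExpiryDate}⁺ ∩ {ExpiryDate, LotNo, PickerID, Vendor, Weight} = {ExpiryDate, PickerID}, not the whole set, so ExpiryDate -> PickerID violates BCNF; decompose into {ExpiryDate, PickerID} and {ExpiryDate, LotNo, Vendor, Weight}.
{ExpiryDate, PickerID}: every determinant is a superkey — BCNF.
{ExpiryDate, LotNo, Vendor, Weight}: every determinant is a superkey — BCNF.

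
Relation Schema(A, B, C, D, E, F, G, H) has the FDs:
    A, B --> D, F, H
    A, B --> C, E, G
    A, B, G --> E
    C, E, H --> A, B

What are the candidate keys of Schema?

{A, B}, {C, E, H}

{A, B}⁺ = {A, B, C, D, E, F, G, H}, which is every attribute, so {A, B} is a candidate key.
{C, E, H}⁺ = {A, B, C, D, E, F, G, H}, which is every attribute, so {C, E, H} is a candidate key.
No proper subset of any of these is a key, and no other minimal superkey exists.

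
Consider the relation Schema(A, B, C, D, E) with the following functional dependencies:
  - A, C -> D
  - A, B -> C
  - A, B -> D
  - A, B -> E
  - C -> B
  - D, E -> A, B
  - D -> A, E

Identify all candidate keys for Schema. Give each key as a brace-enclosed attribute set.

{A, B}, {A, C}, {D}

{D} is a candidate key since {D}⁺ = {A, B, C, D, E} covers every attribute.
{A, B} is a candidate key since {A, B}⁺ = {A, B, C, D, E} covers every attribute.
{A, C} is a candidate key since {A, C}⁺ = {A, B, C, D, E} covers every attribute.
No proper subset of any of these is a key, and no other minimal superkey exists.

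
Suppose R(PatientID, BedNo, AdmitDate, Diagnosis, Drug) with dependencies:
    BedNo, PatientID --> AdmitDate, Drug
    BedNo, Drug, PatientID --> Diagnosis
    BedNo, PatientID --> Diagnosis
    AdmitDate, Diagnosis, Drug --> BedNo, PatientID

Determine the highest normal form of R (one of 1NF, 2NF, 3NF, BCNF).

BCNF

Candidate keys: {AdmitDate, Diagnosis, Drug}, {BedNo, PatientID}. Prime attributes: {AdmitDate, BedNo, Diagnosis, Drug, PatientID}.
The left-hand side of every FD is a superkey, so BCNF is satisfied.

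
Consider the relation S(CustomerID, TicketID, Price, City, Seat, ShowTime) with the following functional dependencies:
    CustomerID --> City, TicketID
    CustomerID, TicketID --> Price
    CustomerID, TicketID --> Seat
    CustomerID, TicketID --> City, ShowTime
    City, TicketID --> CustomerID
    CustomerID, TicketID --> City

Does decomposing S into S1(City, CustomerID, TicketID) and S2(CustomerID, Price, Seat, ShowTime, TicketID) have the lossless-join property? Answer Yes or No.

S1 ∩ S2 = {CustomerID, TicketID}; its closure under F is {City, CustomerID, Price, Seat, ShowTime, TicketID}.
Since S1 ⊆ {City, CustomerID, Price, Seat, ShowTime, TicketID}, the intersection is a superkey of S1; the decomposition is lossless.

Yes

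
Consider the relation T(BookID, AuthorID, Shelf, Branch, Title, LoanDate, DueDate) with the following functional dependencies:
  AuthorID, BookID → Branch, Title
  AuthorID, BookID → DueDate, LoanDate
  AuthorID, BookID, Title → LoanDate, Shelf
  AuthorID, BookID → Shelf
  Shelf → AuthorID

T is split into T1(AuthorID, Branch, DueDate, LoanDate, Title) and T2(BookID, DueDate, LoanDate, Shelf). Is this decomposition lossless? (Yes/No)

No

The shared attributes are {DueDate, LoanDate} and {DueDate, LoanDate}⁺ = {DueDate, LoanDate}.
The closure covers neither T1 nor T2 entirely; the join is not lossless.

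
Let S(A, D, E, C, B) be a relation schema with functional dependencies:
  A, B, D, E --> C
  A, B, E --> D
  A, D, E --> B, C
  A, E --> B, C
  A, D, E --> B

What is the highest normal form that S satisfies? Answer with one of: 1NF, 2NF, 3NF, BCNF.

Candidate key: {A, E}. Prime attributes: {A, E}.
The left-hand side of every FD is a superkey, so BCNF is satisfied.

BCNF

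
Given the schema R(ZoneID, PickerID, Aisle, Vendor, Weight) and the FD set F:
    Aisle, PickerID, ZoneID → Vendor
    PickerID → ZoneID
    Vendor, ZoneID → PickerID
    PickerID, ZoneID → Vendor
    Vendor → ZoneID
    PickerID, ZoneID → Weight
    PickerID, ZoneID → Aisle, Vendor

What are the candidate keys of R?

{PickerID}, {Vendor}

{PickerID} is a candidate key since {PickerID}⁺ = {Aisle, PickerID, Vendor, Weight, ZoneID} covers every attribute.
{Vendor} is a candidate key since {Vendor}⁺ = {Aisle, PickerID, Vendor, Weight, ZoneID} covers every attribute.
These are minimal and exhaustive — every other superkey contains one of them.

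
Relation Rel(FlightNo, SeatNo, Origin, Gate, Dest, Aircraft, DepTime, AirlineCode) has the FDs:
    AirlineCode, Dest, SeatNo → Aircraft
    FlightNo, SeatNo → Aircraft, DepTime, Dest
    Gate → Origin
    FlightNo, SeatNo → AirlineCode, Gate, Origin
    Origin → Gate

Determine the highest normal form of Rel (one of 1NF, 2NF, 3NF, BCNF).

2NF

Candidate key: {FlightNo, SeatNo}. Prime attributes: {FlightNo, SeatNo}.
AirlineCode, Dest, SeatNo → Aircraft: {AirlineCode, Dest, SeatNo}⁺ = {Aircraft, AirlineCode, Dest, SeatNo}, which is not all of the attributes, so the left side is not a superkey — BCNF is violated.
AirlineCode, Dest, SeatNo → Aircraft determines the non-prime attribute {Aircraft} from a non-superkey — 3NF is violated.
No proper subset of a key has a non-prime attribute in its closure, so there is no partial dependency; 2NF holds.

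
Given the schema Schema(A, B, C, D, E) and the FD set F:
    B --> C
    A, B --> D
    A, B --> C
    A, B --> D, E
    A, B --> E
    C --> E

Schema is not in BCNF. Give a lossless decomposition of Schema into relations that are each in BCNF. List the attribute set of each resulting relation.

{A, B, D}; {B, C}; {C, E}

Candidate key of the original relation: {A, B}.
In {A, B, C, D, E}, {B} is not a superkey ({B}⁺ restricted to this set is {B, C, E}), so split on B --> C, E into {B, C, E} and {A, B, D}.
In {B, C, E}, {C} is not a superkey ({C}⁺ restricted to this set is {C, E}), so split on C --> E into {C, E} and {B, C}.
{C, E}: every determinant is a superkey — BCNF.
{B, C}: every determinant is a superkey — BCNF.
{A, B, D}: every determinant is a superkey — BCNF.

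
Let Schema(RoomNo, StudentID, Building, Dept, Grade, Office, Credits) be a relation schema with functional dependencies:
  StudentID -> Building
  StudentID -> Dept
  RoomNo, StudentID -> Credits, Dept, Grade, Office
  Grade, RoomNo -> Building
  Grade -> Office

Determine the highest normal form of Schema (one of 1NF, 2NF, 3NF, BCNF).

Candidate key: {RoomNo, StudentID}. Prime attributes: {RoomNo, StudentID}.
StudentID -> Building: {StudentID}⁺ = {Building, Dept, StudentID}, which is not all of the attributes, so the left side is not a superkey — BCNF is violated.
StudentID -> Building has non-prime {Building} on the right and a non-superkey on the left, so 3NF fails.
Since {StudentID} ⊂ {RoomNo, StudentID} and {StudentID}⁺ ⊇ {Building, Dept} with {Building, Dept} non-prime, there is a partial dependency; 2NF fails.

1NF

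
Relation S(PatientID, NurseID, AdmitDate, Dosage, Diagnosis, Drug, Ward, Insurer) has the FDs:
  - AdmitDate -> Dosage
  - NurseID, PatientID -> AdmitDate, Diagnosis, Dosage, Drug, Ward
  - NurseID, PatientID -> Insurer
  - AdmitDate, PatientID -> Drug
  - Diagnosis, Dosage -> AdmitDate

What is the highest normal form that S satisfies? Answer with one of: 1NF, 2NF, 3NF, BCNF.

Candidate key: {NurseID, PatientID}. Prime attributes: {NurseID, PatientID}.
AdmitDate -> Dosage breaks BCNF: {AdmitDate}⁺ = {AdmitDate, Dosage}, so {AdmitDate} is not a superkey.
AdmitDate -> Dosage has non-prime {Dosage} on the right and a non-superkey on the left, so 3NF fails.
Checking every proper subset of each key, none determines a non-prime attribute — 2NF is satisfied.

2NF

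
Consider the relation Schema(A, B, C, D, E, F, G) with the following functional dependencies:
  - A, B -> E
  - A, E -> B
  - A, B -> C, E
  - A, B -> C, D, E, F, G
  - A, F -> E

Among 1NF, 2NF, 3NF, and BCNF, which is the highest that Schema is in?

BCNF

Candidate keys: {A, B}, {A, E}, {A, F}. Prime attributes: {A, B, E, F}.
Each dependency's left side is a superkey — BCNF holds.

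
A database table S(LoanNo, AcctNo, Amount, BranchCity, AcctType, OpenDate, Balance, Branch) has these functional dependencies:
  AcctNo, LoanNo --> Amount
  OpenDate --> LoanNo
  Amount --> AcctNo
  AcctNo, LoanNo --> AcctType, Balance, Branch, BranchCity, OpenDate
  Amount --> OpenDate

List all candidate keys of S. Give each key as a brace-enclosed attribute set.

{Amount}⁺ = {AcctNo, AcctType, Amount, Balance, Branch, BranchCity, LoanNo, OpenDate} — all of the relation — so {Amount} is a candidate key.
{AcctNo, LoanNo}⁺ = {AcctNo, AcctType, Amount, Balance, Branch, BranchCity, LoanNo, OpenDate} — all of the relation — so {AcctNo, LoanNo} is a candidate key.
{AcctNo, OpenDate}⁺ = {AcctNo, AcctType, Amount, Balance, Branch, BranchCity, LoanNo, OpenDate} — all of the relation — so {AcctNo, OpenDate} is a candidate key.
These are minimal and exhaustive — every other superkey contains one of them.

{AcctNo, LoanNo}, {AcctNo, OpenDate}, {Amount}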